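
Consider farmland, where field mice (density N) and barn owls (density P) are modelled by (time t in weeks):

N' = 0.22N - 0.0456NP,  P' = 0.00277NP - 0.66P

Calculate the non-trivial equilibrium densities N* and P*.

Set dP/dt = 0 with P > 0: 0.00277N - 0.66 = 0, so N* = 0.66/0.00277 = 238.
Set dN/dt = 0 with N > 0: 0.22 - 0.0456P = 0, so P* = 0.22/0.0456 = 4.82.

N* ≈ 238, P* ≈ 4.82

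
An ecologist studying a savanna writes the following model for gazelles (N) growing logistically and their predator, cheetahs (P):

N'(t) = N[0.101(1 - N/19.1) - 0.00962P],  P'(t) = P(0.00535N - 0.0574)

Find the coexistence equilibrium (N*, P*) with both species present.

N* ≈ 10.7, P* ≈ 4.6

From dP/dt = 0 with P > 0: 0.00535N* = 0.0574, so N* = 10.7.
Substitute into dN/dt = 0: 0.101(1 - 10.7/19.1) = 0.00962P*.
The bracket is 0.438, giving P* = 0.0443/0.00962 = 4.6.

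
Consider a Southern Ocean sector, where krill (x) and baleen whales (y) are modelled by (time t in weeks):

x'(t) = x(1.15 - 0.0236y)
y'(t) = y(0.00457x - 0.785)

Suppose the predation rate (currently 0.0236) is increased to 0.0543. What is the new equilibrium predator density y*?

y* ≈ 21.2

At the interior fixed point, setting dx/dt = 0 with x > 0 fixes y* = (prey growth rate)/(xy coefficient) — independent of the other coefficients.
With the change, y* = 1.15/0.0543 = 21.2; it falls from 48.7.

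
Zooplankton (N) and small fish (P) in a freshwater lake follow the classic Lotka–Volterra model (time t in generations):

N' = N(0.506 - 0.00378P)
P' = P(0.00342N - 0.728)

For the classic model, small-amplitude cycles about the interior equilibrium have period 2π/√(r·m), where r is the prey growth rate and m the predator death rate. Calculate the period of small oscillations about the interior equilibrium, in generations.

Here r = 0.506 and m = 0.728, so r·m = 0.368.
ω = √0.368 = 0.607 per generation, hence T = 2π/ω ≈ 10.4 generations.

T ≈ 10.4 generations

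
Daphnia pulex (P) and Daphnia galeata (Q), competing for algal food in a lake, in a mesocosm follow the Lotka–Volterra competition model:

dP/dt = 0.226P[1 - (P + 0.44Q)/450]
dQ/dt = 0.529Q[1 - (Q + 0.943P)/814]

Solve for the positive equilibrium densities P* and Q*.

Setting both brackets to zero gives the nullclines P + 0.44Q = 450 and 0.943P + Q = 814.
Substituting Q = 814 - 0.943P into the first: P(1 - 0.44·0.943) = 450 - 0.44·814.
So P* = 91.8/0.585 = 157, and then Q* = 814 - 0.943·157 = 666.

P* ≈ 157, Q* ≈ 666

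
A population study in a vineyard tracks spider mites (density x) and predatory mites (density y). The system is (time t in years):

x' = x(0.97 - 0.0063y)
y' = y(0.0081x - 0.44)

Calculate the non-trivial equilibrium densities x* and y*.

Set dy/dt = 0 with y > 0: 0.0081x - 0.44 = 0, so x* = 0.44/0.0081 = 54.3.
Set dx/dt = 0 with x > 0: 0.97 - 0.0063y = 0, so y* = 0.97/0.0063 = 154.

x* ≈ 54.3, y* ≈ 154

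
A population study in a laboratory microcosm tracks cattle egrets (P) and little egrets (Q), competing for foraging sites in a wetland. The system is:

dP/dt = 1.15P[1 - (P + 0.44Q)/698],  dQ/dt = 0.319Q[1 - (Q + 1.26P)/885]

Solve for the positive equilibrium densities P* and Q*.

Setting both brackets to zero gives the nullclines P + 0.44Q = 698 and 1.26P + Q = 885.
Substituting Q = 885 - 1.26P into the first: P(1 - 0.44·1.26) = 698 - 0.44·885.
So P* = 309/0.446 = 693, and then Q* = 885 - 1.26·693 = 12.4.

P* ≈ 693, Q* ≈ 12.4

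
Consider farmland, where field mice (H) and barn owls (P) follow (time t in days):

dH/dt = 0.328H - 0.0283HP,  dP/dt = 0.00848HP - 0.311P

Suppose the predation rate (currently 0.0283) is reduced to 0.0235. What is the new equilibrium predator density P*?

At the interior fixed point, setting dH/dt = 0 with H > 0 fixes P* = (prey growth rate)/(HP coefficient) — independent of the other coefficients.
With the change, P* = 0.328/0.0235 = 14; it rises from 11.6.

P* ≈ 14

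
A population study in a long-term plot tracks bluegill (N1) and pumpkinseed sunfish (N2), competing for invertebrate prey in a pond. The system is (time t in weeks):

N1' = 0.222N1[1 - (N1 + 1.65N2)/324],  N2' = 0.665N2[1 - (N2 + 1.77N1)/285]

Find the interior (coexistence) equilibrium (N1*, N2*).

N1* ≈ 76.2, N2* ≈ 150

Setting both brackets to zero gives the nullclines N1 + 1.65N2 = 324 and 1.77N1 + N2 = 285.
Substituting N2 = 285 - 1.77N1 into the first: N1(1 - 1.65·1.77) = 324 - 1.65·285.
So N1* = -146/-1.92 = 76.2, and then N2* = 285 - 1.77·76.2 = 150.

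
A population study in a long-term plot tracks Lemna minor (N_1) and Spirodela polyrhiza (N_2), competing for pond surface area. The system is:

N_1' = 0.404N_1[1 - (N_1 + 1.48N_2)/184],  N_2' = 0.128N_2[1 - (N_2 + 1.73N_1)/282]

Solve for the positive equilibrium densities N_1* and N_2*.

Setting both brackets to zero gives the nullclines N_1 + 1.48N_2 = 184 and 1.73N_1 + N_2 = 282.
Substituting N_2 = 282 - 1.73N_1 into the first: N_1(1 - 1.48·1.73) = 184 - 1.48·282.
So N_1* = -233/-1.56 = 150, and then N_2* = 282 - 1.73·150 = 23.3.

N_1* ≈ 150, N_2* ≈ 23.3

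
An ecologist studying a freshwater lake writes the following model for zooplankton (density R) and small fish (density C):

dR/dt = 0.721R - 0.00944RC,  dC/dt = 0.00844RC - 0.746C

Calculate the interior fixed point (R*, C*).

Set dC/dt = 0 with C > 0: 0.00844R - 0.746 = 0, so R* = 0.746/0.00844 = 88.4.
Set dR/dt = 0 with R > 0: 0.721 - 0.00944C = 0, so C* = 0.721/0.00944 = 76.4.

R* ≈ 88.4, C* ≈ 76.4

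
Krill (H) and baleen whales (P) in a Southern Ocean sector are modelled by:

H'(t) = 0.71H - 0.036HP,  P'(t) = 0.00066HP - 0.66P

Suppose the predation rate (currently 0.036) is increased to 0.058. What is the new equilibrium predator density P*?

At the interior fixed point, setting dH/dt = 0 with H > 0 fixes P* = (prey growth rate)/(HP coefficient) — independent of the other coefficients.
With the change, P* = 0.71/0.058 = 12.2; it falls from 19.7.

P* ≈ 12.2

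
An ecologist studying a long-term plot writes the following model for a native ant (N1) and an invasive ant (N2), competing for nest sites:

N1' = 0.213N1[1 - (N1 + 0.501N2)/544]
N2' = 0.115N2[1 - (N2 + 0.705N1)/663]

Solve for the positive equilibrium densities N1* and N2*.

Setting both brackets to zero gives the nullclines N1 + 0.501N2 = 544 and 0.705N1 + N2 = 663.
Substituting N2 = 663 - 0.705N1 into the first: N1(1 - 0.501·0.705) = 544 - 0.501·663.
So N1* = 212/0.647 = 328, and then N2* = 663 - 0.705·328 = 432.

N1* ≈ 328, N2* ≈ 432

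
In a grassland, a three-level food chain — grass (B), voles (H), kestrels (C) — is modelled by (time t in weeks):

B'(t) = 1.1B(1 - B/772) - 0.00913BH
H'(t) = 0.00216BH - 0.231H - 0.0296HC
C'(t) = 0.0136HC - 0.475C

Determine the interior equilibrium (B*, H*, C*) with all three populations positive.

From dC/dt = 0: 0.0136H* = 0.475, so H* = 34.9.
From dB/dt = 0: 1.1(1 - B*/772) = 0.00913·34.9, giving B* = 772·(1 - 0.29) = 548.
From dH/dt = 0: 0.00216·548 - 0.231 = 0.0296C*, so C* = 0.953/0.0296 = 32.2.

B* ≈ 548, H* ≈ 34.9, C* ≈ 32.2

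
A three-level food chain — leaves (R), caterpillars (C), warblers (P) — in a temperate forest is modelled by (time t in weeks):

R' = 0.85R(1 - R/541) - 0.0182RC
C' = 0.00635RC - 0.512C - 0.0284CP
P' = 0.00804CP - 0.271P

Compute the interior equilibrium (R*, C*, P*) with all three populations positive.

From dP/dt = 0: 0.00804C* = 0.271, so C* = 33.7.
From dR/dt = 0: 0.85(1 - R*/541) = 0.0182·33.7, giving R* = 541·(1 - 0.722) = 151.
From dC/dt = 0: 0.00635·151 - 0.512 = 0.0284P*, so P* = 0.444/0.0284 = 15.6.

R* ≈ 151, C* ≈ 33.7, P* ≈ 15.6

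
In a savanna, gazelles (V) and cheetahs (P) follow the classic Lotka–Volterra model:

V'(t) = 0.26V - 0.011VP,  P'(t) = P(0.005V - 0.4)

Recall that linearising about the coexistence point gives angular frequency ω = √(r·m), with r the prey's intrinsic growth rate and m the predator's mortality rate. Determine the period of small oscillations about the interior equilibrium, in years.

Here r = 0.26 and m = 0.4, so r·m = 0.104.
ω = √0.104 = 0.322 per year, hence T = 2π/ω ≈ 19.5 years.

T ≈ 19.5 years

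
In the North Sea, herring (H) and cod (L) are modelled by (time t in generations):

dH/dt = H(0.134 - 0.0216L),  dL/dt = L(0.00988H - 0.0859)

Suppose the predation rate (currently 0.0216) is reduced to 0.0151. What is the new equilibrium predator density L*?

At the interior fixed point, setting dH/dt = 0 with H > 0 fixes L* = (prey growth rate)/(HL coefficient) — independent of the other coefficients.
With the change, L* = 0.134/0.0151 = 8.87; it rises from 6.2.

L* ≈ 8.87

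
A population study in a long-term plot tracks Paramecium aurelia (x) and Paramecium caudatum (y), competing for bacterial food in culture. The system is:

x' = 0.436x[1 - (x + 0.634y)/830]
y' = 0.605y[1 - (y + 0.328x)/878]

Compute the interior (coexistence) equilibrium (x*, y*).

x* ≈ 345, y* ≈ 765

Setting both brackets to zero gives the nullclines x + 0.634y = 830 and 0.328x + y = 878.
Substituting y = 878 - 0.328x into the first: x(1 - 0.634·0.328) = 830 - 0.634·878.
So x* = 273/0.792 = 345, and then y* = 878 - 0.328·345 = 765.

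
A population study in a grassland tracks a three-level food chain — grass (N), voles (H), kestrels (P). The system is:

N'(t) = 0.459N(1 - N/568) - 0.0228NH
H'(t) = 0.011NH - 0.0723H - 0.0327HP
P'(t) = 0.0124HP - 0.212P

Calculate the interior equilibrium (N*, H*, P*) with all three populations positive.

N* ≈ 85.6, H* ≈ 17.1, P* ≈ 26.6

From dP/dt = 0: 0.0124H* = 0.212, so H* = 17.1.
From dN/dt = 0: 0.459(1 - N*/568) = 0.0228·17.1, giving N* = 568·(1 - 0.849) = 85.6.
From dH/dt = 0: 0.011·85.6 - 0.0723 = 0.0327P*, so P* = 0.87/0.0327 = 26.6.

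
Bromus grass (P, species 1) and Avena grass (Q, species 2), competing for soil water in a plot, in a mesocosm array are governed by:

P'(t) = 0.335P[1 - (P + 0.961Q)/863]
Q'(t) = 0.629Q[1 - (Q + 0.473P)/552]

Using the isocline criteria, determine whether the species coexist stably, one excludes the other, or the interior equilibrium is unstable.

Compare the nullcline intercepts: K1/α12 = 863/0.961 = 898 > K2 = 552; K2/α21 = 552/0.473 = 1170 > K1 = 863.
Since both inequalities hold, each species can invade when rare, so the interior equilibrium is stable.

stable coexistence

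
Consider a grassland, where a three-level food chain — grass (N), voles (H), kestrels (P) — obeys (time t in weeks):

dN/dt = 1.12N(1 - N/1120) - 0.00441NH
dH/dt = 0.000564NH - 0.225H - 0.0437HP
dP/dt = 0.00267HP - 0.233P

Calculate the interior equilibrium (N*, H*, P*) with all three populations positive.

N* ≈ 735, H* ≈ 87.3, P* ≈ 4.34

From dP/dt = 0: 0.00267H* = 0.233, so H* = 87.3.
From dN/dt = 0: 1.12(1 - N*/1120) = 0.00441·87.3, giving N* = 1120·(1 - 0.344) = 735.
From dH/dt = 0: 0.000564·735 - 0.225 = 0.0437P*, so P* = 0.19/0.0437 = 4.34.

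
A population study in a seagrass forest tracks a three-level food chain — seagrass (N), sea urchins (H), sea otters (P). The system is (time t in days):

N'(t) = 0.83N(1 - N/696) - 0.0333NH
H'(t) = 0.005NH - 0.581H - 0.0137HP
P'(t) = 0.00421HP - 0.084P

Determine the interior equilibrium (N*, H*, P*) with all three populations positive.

From dP/dt = 0: 0.00421H* = 0.084, so H* = 20.
From dN/dt = 0: 0.83(1 - N*/696) = 0.0333·20, giving N* = 696·(1 - 0.801) = 139.
From dH/dt = 0: 0.005·139 - 0.581 = 0.0137P*, so P* = 0.113/0.0137 = 8.27.

N* ≈ 139, H* ≈ 20, P* ≈ 8.27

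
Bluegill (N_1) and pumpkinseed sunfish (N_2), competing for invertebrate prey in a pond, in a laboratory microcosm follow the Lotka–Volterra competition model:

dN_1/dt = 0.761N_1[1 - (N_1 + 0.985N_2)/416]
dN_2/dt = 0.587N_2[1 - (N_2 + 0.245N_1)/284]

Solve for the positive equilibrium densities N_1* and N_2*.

N_1* ≈ 180, N_2* ≈ 240

Setting both brackets to zero gives the nullclines N_1 + 0.985N_2 = 416 and 0.245N_1 + N_2 = 284.
Substituting N_2 = 284 - 0.245N_1 into the first: N_1(1 - 0.985·0.245) = 416 - 0.985·284.
So N_1* = 136/0.759 = 180, and then N_2* = 284 - 0.245·180 = 240.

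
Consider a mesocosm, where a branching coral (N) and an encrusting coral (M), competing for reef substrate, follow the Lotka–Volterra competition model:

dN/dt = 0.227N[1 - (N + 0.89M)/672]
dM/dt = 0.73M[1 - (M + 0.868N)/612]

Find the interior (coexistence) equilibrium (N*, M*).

Setting both brackets to zero gives the nullclines N + 0.89M = 672 and 0.868N + M = 612.
Substituting M = 612 - 0.868N into the first: N(1 - 0.89·0.868) = 672 - 0.89·612.
So N* = 127/0.227 = 560, and then M* = 612 - 0.868·560 = 126.

N* ≈ 560, M* ≈ 126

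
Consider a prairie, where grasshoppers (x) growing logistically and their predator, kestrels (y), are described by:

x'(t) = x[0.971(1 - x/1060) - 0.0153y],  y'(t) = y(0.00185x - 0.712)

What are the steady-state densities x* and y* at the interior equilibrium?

x* ≈ 385, y* ≈ 40.4

From dy/dt = 0 with y > 0: 0.00185x* = 0.712, so x* = 385.
Substitute into dx/dt = 0: 0.971(1 - 385/1060) = 0.0153y*.
The bracket is 0.637, giving y* = 0.618/0.0153 = 40.4.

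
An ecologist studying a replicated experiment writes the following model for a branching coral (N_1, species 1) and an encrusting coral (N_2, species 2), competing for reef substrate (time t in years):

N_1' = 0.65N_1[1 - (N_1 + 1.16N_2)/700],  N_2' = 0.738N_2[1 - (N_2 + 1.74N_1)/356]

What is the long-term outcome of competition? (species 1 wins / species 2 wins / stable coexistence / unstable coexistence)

Compare the nullcline intercepts: K1/α12 = 700/1.16 = 603 > K2 = 356; K2/α21 = 356/1.74 = 205 < K1 = 700.
Since the inequalities point opposite ways, species 1 can invade but species 2 cannot.

species 1 excludes species 2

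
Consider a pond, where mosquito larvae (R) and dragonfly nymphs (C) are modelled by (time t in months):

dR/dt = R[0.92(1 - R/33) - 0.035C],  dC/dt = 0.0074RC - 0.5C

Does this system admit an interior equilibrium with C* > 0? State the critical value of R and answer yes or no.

Threshold R = 67.6; K < 67.6, so no, the predator goes extinct.

The predator equation gives dC/dt > 0 only when R > 0.5/0.0074 = 67.6.
Without the predator, R → K = 33. Since 33 < 67.6, the predator cannot invade.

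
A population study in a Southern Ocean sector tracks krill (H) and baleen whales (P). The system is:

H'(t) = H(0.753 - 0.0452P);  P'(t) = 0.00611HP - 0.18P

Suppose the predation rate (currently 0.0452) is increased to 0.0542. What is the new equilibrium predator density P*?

P* ≈ 13.9

At the interior fixed point, setting dH/dt = 0 with H > 0 fixes P* = (prey growth rate)/(HP coefficient) — independent of the other coefficients.
With the change, P* = 0.753/0.0542 = 13.9; it falls from 16.7.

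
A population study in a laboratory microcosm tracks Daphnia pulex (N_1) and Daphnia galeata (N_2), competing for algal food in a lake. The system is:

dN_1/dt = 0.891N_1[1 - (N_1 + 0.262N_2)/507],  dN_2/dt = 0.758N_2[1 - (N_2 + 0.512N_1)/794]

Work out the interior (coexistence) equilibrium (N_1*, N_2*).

N_1* ≈ 345, N_2* ≈ 617

Setting both brackets to zero gives the nullclines N_1 + 0.262N_2 = 507 and 0.512N_1 + N_2 = 794.
Substituting N_2 = 794 - 0.512N_1 into the first: N_1(1 - 0.262·0.512) = 507 - 0.262·794.
So N_1* = 299/0.866 = 345, and then N_2* = 794 - 0.512·345 = 617.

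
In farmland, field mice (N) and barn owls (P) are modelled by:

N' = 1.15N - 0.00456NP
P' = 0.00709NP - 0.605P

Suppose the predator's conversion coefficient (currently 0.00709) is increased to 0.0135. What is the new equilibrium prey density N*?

N* ≈ 44.8

At the interior fixed point, setting dP/dt = 0 with P > 0 fixes N* = (predator death rate)/(NP coefficient) — independent of the other coefficients.
With the change, N* = 0.605/0.0135 = 44.8; it falls from 85.3.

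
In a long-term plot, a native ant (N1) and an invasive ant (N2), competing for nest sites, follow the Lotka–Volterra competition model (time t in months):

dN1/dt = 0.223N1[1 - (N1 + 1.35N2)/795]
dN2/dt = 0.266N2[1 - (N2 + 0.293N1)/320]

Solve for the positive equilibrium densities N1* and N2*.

Setting both brackets to zero gives the nullclines N1 + 1.35N2 = 795 and 0.293N1 + N2 = 320.
Substituting N2 = 320 - 0.293N1 into the first: N1(1 - 1.35·0.293) = 795 - 1.35·320.
So N1* = 363/0.604 = 601, and then N2* = 320 - 0.293·601 = 144.

N1* ≈ 601, N2* ≈ 144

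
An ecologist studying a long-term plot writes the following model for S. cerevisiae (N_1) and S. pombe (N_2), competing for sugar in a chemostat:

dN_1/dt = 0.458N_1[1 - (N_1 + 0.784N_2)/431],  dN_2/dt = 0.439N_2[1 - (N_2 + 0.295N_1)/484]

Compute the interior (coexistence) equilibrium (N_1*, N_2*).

N_1* ≈ 67.1, N_2* ≈ 464

Setting both brackets to zero gives the nullclines N_1 + 0.784N_2 = 431 and 0.295N_1 + N_2 = 484.
Substituting N_2 = 484 - 0.295N_1 into the first: N_1(1 - 0.784·0.295) = 431 - 0.784·484.
So N_1* = 51.5/0.769 = 67.1, and then N_2* = 484 - 0.295·67.1 = 464.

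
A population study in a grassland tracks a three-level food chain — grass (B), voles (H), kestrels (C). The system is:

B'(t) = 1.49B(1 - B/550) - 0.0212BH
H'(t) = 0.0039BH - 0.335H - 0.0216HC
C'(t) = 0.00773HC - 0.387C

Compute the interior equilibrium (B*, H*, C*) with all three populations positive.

From dC/dt = 0: 0.00773H* = 0.387, so H* = 50.1.
From dB/dt = 0: 1.49(1 - B*/550) = 0.0212·50.1, giving B* = 550·(1 - 0.712) = 158.
From dH/dt = 0: 0.0039·158 - 0.335 = 0.0216C*, so C* = 0.282/0.0216 = 13.1.

B* ≈ 158, H* ≈ 50.1, C* ≈ 13.1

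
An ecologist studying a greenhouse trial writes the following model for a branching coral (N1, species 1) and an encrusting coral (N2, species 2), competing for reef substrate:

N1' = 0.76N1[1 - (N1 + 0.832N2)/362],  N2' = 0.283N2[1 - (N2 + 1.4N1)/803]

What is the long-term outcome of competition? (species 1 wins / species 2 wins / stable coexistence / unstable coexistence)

species 2 excludes species 1

Compare the nullcline intercepts: K1/α12 = 362/0.832 = 435 < K2 = 803; K2/α21 = 803/1.4 = 574 > K1 = 362.
Since the inequalities point opposite ways, species 2 can invade but species 1 cannot.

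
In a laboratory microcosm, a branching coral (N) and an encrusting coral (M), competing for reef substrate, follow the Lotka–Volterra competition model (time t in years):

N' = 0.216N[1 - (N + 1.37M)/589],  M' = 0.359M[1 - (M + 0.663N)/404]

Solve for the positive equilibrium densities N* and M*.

N* ≈ 387, M* ≈ 147

Setting both brackets to zero gives the nullclines N + 1.37M = 589 and 0.663N + M = 404.
Substituting M = 404 - 0.663N into the first: N(1 - 1.37·0.663) = 589 - 1.37·404.
So N* = 35.5/0.0917 = 387, and then M* = 404 - 0.663·387 = 147.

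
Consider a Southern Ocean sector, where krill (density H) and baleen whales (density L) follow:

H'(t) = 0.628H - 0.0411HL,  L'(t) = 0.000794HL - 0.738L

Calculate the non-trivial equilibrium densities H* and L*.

H* ≈ 929, L* ≈ 15.3

Set dL/dt = 0 with L > 0: 0.000794H - 0.738 = 0, so H* = 0.738/0.000794 = 929.
Set dH/dt = 0 with H > 0: 0.628 - 0.0411L = 0, so L* = 0.628/0.0411 = 15.3.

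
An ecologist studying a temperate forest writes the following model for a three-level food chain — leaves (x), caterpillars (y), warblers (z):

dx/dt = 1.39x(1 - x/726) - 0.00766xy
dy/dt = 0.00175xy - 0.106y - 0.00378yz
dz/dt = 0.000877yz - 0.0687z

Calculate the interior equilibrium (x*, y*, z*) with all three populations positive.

x* ≈ 413, y* ≈ 78.3, z* ≈ 163

From dz/dt = 0: 0.000877y* = 0.0687, so y* = 78.3.
From dx/dt = 0: 1.39(1 - x*/726) = 0.00766·78.3, giving x* = 726·(1 - 0.432) = 413.
From dy/dt = 0: 0.00175·413 - 0.106 = 0.00378z*, so z* = 0.616/0.00378 = 163.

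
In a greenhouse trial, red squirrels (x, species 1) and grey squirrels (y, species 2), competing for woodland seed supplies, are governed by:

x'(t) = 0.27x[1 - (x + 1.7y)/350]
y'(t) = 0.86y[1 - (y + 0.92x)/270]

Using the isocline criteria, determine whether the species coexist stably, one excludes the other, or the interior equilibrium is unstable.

unstable coexistence (outcome depends on initial conditions)

Compare the nullcline intercepts: K1/α12 = 350/1.7 = 206 < K2 = 270; K2/α21 = 270/0.92 = 293 < K1 = 350.
Since both are reversed, neither can invade when rare; the interior point is a saddle.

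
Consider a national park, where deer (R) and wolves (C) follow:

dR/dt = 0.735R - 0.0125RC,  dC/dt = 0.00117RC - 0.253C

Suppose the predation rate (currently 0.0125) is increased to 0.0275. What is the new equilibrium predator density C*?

At the interior fixed point, setting dR/dt = 0 with R > 0 fixes C* = (prey growth rate)/(RC coefficient) — independent of the other coefficients.
With the change, C* = 0.735/0.0275 = 26.7; it falls from 58.8.

C* ≈ 26.7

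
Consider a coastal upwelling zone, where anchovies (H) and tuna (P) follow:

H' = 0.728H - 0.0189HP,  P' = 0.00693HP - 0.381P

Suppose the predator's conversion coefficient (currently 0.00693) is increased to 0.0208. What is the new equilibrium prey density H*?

At the interior fixed point, setting dP/dt = 0 with P > 0 fixes H* = (predator death rate)/(HP coefficient) — independent of the other coefficients.
With the change, H* = 0.381/0.0208 = 18.3; it falls from 55.

H* ≈ 18.3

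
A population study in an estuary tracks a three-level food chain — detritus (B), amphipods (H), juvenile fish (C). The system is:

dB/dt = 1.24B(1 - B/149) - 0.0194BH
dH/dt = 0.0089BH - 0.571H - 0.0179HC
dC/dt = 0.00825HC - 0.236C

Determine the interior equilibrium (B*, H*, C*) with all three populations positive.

From dC/dt = 0: 0.00825H* = 0.236, so H* = 28.6.
From dB/dt = 0: 1.24(1 - B*/149) = 0.0194·28.6, giving B* = 149·(1 - 0.448) = 82.3.
From dH/dt = 0: 0.0089·82.3 - 0.571 = 0.0179C*, so C* = 0.162/0.0179 = 9.03.

B* ≈ 82.3, H* ≈ 28.6, C* ≈ 9.03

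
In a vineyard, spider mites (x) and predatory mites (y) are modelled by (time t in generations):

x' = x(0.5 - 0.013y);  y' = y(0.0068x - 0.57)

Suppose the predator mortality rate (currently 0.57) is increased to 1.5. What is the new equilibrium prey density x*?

x* ≈ 221

At the interior fixed point, setting dy/dt = 0 with y > 0 fixes x* = (predator death rate)/(xy coefficient) — independent of the other coefficients.
With the change, x* = 1.5/0.0068 = 221; it rises from 83.8.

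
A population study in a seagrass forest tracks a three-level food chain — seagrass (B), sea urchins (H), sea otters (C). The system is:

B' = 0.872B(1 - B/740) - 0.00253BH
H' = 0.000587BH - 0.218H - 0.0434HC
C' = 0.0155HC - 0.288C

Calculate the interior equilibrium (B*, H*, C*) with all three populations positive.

From dC/dt = 0: 0.0155H* = 0.288, so H* = 18.6.
From dB/dt = 0: 0.872(1 - B*/740) = 0.00253·18.6, giving B* = 740·(1 - 0.0539) = 700.
From dH/dt = 0: 0.000587·700 - 0.218 = 0.0434C*, so C* = 0.193/0.0434 = 4.45.

B* ≈ 700, H* ≈ 18.6, C* ≈ 4.45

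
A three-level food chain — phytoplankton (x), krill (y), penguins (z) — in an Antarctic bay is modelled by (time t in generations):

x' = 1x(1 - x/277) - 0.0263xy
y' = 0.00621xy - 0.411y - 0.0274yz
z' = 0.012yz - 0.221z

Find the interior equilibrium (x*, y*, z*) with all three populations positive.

From dz/dt = 0: 0.012y* = 0.221, so y* = 18.4.
From dx/dt = 0: 1(1 - x*/277) = 0.0263·18.4, giving x* = 277·(1 - 0.484) = 143.
From dy/dt = 0: 0.00621·143 - 0.411 = 0.0274z*, so z* = 0.476/0.0274 = 17.4.

x* ≈ 143, y* ≈ 18.4, z* ≈ 17.4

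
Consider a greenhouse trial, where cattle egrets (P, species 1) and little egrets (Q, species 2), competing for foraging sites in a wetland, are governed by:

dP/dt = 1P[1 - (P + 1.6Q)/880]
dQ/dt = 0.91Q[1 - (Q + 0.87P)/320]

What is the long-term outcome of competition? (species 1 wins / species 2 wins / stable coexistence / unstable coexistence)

species 1 excludes species 2

Compare the nullcline intercepts: K1/α12 = 880/1.6 = 550 > K2 = 320; K2/α21 = 320/0.87 = 368 < K1 = 880.
Since the inequalities point opposite ways, species 1 can invade but species 2 cannot.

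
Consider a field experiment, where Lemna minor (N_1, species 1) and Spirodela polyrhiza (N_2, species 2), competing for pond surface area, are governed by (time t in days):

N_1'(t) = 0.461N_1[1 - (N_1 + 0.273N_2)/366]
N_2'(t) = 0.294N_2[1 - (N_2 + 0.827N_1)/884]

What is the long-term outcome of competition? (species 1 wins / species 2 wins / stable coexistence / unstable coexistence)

Compare the nullcline intercepts: K1/α12 = 366/0.273 = 1340 > K2 = 884; K2/α21 = 884/0.827 = 1070 > K1 = 366.
Since both inequalities hold, each species can invade when rare, so the interior equilibrium is stable.

stable coexistence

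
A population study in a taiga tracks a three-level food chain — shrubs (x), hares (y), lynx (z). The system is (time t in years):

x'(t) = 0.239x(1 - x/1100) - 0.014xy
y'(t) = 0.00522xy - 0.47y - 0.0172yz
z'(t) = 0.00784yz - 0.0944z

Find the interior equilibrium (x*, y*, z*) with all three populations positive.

x* ≈ 324, y* ≈ 12, z* ≈ 71

From dz/dt = 0: 0.00784y* = 0.0944, so y* = 12.
From dx/dt = 0: 0.239(1 - x*/1100) = 0.014·12, giving x* = 1100·(1 - 0.705) = 324.
From dy/dt = 0: 0.00522·324 - 0.47 = 0.0172z*, so z* = 1.22/0.0172 = 71.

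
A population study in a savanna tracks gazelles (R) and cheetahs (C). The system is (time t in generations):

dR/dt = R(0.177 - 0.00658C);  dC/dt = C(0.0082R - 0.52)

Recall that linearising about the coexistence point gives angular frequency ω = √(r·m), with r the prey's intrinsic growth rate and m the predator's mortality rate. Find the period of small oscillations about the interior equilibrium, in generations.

Here r = 0.177 and m = 0.52, so r·m = 0.092.
ω = √0.092 = 0.303 per generation, hence T = 2π/ω ≈ 20.7 generations.

T ≈ 20.7 generations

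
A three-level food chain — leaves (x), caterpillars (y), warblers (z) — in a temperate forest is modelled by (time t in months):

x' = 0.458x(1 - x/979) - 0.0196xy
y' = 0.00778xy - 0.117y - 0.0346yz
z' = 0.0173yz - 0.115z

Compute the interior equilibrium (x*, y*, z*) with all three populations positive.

x* ≈ 701, y* ≈ 6.65, z* ≈ 154

From dz/dt = 0: 0.0173y* = 0.115, so y* = 6.65.
From dx/dt = 0: 0.458(1 - x*/979) = 0.0196·6.65, giving x* = 979·(1 - 0.284) = 701.
From dy/dt = 0: 0.00778·701 - 0.117 = 0.0346z*, so z* = 5.33/0.0346 = 154.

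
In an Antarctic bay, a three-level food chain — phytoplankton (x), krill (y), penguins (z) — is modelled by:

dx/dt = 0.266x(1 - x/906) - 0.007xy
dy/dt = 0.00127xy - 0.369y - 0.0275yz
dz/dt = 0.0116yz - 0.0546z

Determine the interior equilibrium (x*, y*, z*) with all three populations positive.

From dz/dt = 0: 0.0116y* = 0.0546, so y* = 4.71.
From dx/dt = 0: 0.266(1 - x*/906) = 0.007·4.71, giving x* = 906·(1 - 0.124) = 794.
From dy/dt = 0: 0.00127·794 - 0.369 = 0.0275z*, so z* = 0.639/0.0275 = 23.2.

x* ≈ 794, y* ≈ 4.71, z* ≈ 23.2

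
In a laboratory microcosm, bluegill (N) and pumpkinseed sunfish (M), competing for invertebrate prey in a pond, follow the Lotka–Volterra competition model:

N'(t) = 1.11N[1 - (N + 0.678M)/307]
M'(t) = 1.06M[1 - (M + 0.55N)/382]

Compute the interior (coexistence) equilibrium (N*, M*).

Setting both brackets to zero gives the nullclines N + 0.678M = 307 and 0.55N + M = 382.
Substituting M = 382 - 0.55N into the first: N(1 - 0.678·0.55) = 307 - 0.678·382.
So N* = 48/0.627 = 76.5, and then M* = 382 - 0.55·76.5 = 340.

N* ≈ 76.5, M* ≈ 340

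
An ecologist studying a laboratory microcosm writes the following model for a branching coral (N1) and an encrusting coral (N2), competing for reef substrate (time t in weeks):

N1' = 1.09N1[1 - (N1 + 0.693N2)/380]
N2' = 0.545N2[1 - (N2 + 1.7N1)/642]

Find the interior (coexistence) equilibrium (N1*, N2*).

Setting both brackets to zero gives the nullclines N1 + 0.693N2 = 380 and 1.7N1 + N2 = 642.
Substituting N2 = 642 - 1.7N1 into the first: N1(1 - 0.693·1.7) = 380 - 0.693·642.
So N1* = -64.9/-0.178 = 364, and then N2* = 642 - 1.7·364 = 22.5.

N1* ≈ 364, N2* ≈ 22.5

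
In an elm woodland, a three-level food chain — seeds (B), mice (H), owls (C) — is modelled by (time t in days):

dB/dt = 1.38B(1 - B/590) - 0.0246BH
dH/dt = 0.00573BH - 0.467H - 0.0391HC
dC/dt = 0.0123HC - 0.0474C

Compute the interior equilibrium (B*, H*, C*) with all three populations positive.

B* ≈ 549, H* ≈ 3.85, C* ≈ 68.6

From dC/dt = 0: 0.0123H* = 0.0474, so H* = 3.85.
From dB/dt = 0: 1.38(1 - B*/590) = 0.0246·3.85, giving B* = 590·(1 - 0.0687) = 549.
From dH/dt = 0: 0.00573·549 - 0.467 = 0.0391C*, so C* = 2.68/0.0391 = 68.6.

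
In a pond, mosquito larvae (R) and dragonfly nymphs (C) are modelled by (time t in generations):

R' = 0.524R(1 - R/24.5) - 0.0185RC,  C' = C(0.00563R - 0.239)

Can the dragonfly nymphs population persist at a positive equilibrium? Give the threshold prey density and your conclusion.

The predator equation gives dC/dt > 0 only when R > 0.239/0.00563 = 42.5.
Without the predator, R → K = 24.5. Since 24.5 < 42.5, the predator cannot invade.

Threshold R = 42.5; K < 42.5, so no, the predator goes extinct.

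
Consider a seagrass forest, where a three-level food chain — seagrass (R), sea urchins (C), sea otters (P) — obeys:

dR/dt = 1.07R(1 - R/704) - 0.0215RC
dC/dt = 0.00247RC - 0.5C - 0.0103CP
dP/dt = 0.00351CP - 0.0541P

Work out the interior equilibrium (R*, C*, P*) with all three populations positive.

From dP/dt = 0: 0.00351C* = 0.0541, so C* = 15.4.
From dR/dt = 0: 1.07(1 - R*/704) = 0.0215·15.4, giving R* = 704·(1 - 0.31) = 486.
From dC/dt = 0: 0.00247·486 - 0.5 = 0.0103P*, so P* = 0.7/0.0103 = 68.

R* ≈ 486, C* ≈ 15.4, P* ≈ 68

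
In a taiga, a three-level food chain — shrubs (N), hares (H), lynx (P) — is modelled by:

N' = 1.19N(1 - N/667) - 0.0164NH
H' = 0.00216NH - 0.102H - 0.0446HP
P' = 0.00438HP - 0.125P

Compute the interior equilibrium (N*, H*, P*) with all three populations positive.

From dP/dt = 0: 0.00438H* = 0.125, so H* = 28.5.
From dN/dt = 0: 1.19(1 - N*/667) = 0.0164·28.5, giving N* = 667·(1 - 0.393) = 405.
From dH/dt = 0: 0.00216·405 - 0.102 = 0.0446P*, so P* = 0.772/0.0446 = 17.3.

N* ≈ 405, H* ≈ 28.5, P* ≈ 17.3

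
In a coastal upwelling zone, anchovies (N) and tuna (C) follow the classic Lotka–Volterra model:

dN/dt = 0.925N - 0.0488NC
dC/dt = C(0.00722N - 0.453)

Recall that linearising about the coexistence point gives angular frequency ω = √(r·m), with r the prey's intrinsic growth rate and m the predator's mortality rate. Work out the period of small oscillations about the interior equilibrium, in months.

T ≈ 9.71 months

Here r = 0.925 and m = 0.453, so r·m = 0.419.
ω = √0.419 = 0.647 per month, hence T = 2π/ω ≈ 9.71 months.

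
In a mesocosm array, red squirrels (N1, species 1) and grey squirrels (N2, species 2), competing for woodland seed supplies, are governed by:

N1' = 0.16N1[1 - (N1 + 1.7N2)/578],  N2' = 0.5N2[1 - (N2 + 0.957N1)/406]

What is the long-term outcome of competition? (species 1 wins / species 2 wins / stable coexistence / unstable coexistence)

unstable coexistence (outcome depends on initial conditions)

Compare the nullcline intercepts: K1/α12 = 578/1.7 = 340 < K2 = 406; K2/α21 = 406/0.957 = 424 < K1 = 578.
Since both are reversed, neither can invade when rare; the interior point is a saddle.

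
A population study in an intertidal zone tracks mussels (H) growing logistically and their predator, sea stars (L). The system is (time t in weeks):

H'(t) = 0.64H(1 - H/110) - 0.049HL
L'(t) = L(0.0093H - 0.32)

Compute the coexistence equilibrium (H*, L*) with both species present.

From dL/dt = 0 with L > 0: 0.0093H* = 0.32, so H* = 34.4.
Substitute into dH/dt = 0: 0.64(1 - 34.4/110) = 0.049L*.
The bracket is 0.687, giving L* = 0.44/0.049 = 8.98.

H* ≈ 34.4, L* ≈ 8.98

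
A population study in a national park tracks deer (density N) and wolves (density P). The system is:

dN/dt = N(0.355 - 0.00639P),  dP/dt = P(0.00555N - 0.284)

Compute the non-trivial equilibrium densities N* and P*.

Set dP/dt = 0 with P > 0: 0.00555N - 0.284 = 0, so N* = 0.284/0.00555 = 51.2.
Set dN/dt = 0 with N > 0: 0.355 - 0.00639P = 0, so P* = 0.355/0.00639 = 55.6.

N* ≈ 51.2, P* ≈ 55.6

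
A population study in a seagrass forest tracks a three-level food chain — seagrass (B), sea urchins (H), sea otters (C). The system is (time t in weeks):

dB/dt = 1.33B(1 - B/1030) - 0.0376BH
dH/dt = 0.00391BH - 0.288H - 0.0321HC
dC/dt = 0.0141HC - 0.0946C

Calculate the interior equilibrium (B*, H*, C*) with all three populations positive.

B* ≈ 835, H* ≈ 6.71, C* ≈ 92.7

From dC/dt = 0: 0.0141H* = 0.0946, so H* = 6.71.
From dB/dt = 0: 1.33(1 - B*/1030) = 0.0376·6.71, giving B* = 1030·(1 - 0.19) = 835.
From dH/dt = 0: 0.00391·835 - 0.288 = 0.0321C*, so C* = 2.98/0.0321 = 92.7.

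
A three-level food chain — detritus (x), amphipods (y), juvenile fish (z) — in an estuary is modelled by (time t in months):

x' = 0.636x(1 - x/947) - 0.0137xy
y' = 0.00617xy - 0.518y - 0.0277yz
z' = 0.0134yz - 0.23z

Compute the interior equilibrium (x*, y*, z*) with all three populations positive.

From dz/dt = 0: 0.0134y* = 0.23, so y* = 17.2.
From dx/dt = 0: 0.636(1 - x*/947) = 0.0137·17.2, giving x* = 947·(1 - 0.37) = 597.
From dy/dt = 0: 0.00617·597 - 0.518 = 0.0277z*, so z* = 3.16/0.0277 = 114.

x* ≈ 597, y* ≈ 17.2, z* ≈ 114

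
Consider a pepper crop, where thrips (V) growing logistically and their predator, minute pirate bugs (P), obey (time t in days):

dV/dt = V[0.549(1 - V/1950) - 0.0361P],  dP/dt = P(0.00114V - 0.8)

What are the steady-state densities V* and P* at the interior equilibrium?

From dP/dt = 0 with P > 0: 0.00114V* = 0.8, so V* = 702.
Substitute into dV/dt = 0: 0.549(1 - 702/1950) = 0.0361P*.
The bracket is 0.64, giving P* = 0.351/0.0361 = 9.73.

V* ≈ 702, P* ≈ 9.73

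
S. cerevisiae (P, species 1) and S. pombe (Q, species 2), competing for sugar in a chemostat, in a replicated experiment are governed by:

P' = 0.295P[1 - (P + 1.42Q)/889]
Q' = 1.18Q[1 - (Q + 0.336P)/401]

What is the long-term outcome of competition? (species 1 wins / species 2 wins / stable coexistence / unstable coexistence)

stable coexistence

Compare the nullcline intercepts: K1/α12 = 889/1.42 = 626 > K2 = 401; K2/α21 = 401/0.336 = 1190 > K1 = 889.
Since both inequalities hold, each species can invade when rare, so the interior equilibrium is stable.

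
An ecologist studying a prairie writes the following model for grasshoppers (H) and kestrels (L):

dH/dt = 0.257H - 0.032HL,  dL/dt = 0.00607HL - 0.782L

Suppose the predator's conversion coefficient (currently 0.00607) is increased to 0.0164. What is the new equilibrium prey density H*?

H* ≈ 47.7

At the interior fixed point, setting dL/dt = 0 with L > 0 fixes H* = (predator death rate)/(HL coefficient) — independent of the other coefficients.
With the change, H* = 0.782/0.0164 = 47.7; it falls from 129.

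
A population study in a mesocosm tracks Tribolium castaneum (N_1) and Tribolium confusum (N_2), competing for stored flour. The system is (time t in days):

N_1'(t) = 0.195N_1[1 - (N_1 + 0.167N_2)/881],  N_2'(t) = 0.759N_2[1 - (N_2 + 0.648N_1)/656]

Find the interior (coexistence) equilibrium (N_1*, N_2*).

Setting both brackets to zero gives the nullclines N_1 + 0.167N_2 = 881 and 0.648N_1 + N_2 = 656.
Substituting N_2 = 656 - 0.648N_1 into the first: N_1(1 - 0.167·0.648) = 881 - 0.167·656.
So N_1* = 771/0.892 = 865, and then N_2* = 656 - 0.648·865 = 95.4.

N_1* ≈ 865, N_2* ≈ 95.4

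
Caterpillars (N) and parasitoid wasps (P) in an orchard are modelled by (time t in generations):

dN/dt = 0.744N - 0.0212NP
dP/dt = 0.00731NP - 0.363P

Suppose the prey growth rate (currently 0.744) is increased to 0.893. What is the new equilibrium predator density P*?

P* ≈ 42.1

At the interior fixed point, setting dN/dt = 0 with N > 0 fixes P* = (prey growth rate)/(NP coefficient) — independent of the other coefficients.
With the change, P* = 0.893/0.0212 = 42.1; it rises from 35.1.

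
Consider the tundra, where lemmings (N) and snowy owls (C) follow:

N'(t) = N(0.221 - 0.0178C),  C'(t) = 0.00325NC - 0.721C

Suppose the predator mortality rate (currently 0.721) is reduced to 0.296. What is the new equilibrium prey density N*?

N* ≈ 91.1

At the interior fixed point, setting dC/dt = 0 with C > 0 fixes N* = (predator death rate)/(NC coefficient) — independent of the other coefficients.
With the change, N* = 0.296/0.00325 = 91.1; it falls from 222.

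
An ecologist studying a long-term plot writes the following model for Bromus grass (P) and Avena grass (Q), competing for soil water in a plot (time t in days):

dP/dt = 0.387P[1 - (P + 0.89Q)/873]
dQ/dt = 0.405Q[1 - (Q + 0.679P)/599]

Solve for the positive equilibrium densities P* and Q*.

Setting both brackets to zero gives the nullclines P + 0.89Q = 873 and 0.679P + Q = 599.
Substituting Q = 599 - 0.679P into the first: P(1 - 0.89·0.679) = 873 - 0.89·599.
So P* = 340/0.396 = 859, and then Q* = 599 - 0.679·859 = 15.8.

P* ≈ 859, Q* ≈ 15.8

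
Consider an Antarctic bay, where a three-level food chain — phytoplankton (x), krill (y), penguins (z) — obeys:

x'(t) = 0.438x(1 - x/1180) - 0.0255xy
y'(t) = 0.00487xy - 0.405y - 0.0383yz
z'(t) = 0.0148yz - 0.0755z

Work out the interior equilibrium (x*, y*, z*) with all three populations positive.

x* ≈ 830, y* ≈ 5.1, z* ≈ 94.9

From dz/dt = 0: 0.0148y* = 0.0755, so y* = 5.1.
From dx/dt = 0: 0.438(1 - x*/1180) = 0.0255·5.1, giving x* = 1180·(1 - 0.297) = 830.
From dy/dt = 0: 0.00487·830 - 0.405 = 0.0383z*, so z* = 3.63/0.0383 = 94.9.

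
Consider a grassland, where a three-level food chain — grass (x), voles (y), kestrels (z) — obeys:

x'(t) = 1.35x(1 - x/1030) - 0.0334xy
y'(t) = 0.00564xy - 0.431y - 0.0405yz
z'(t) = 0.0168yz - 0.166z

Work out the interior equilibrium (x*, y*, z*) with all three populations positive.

From dz/dt = 0: 0.0168y* = 0.166, so y* = 9.88.
From dx/dt = 0: 1.35(1 - x*/1030) = 0.0334·9.88, giving x* = 1030·(1 - 0.244) = 778.
From dy/dt = 0: 0.00564·778 - 0.431 = 0.0405z*, so z* = 3.96/0.0405 = 97.7.

x* ≈ 778, y* ≈ 9.88, z* ≈ 97.7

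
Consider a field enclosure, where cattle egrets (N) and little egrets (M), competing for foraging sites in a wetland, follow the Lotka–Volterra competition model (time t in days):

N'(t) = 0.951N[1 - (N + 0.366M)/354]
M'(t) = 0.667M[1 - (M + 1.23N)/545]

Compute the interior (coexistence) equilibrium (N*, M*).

N* ≈ 281, M* ≈ 199

Setting both brackets to zero gives the nullclines N + 0.366M = 354 and 1.23N + M = 545.
Substituting M = 545 - 1.23N into the first: N(1 - 0.366·1.23) = 354 - 0.366·545.
So N* = 155/0.55 = 281, and then M* = 545 - 1.23·281 = 199.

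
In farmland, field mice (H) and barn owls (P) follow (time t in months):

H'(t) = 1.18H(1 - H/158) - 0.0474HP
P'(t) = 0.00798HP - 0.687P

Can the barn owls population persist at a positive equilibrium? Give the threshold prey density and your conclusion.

Threshold H = 86.1; K > 86.1, so yes, the predator persists.

The predator equation gives dP/dt > 0 only when H > 0.687/0.00798 = 86.1.
Without the predator, H → K = 158. Since 158 > 86.1, the predator can invade and persist.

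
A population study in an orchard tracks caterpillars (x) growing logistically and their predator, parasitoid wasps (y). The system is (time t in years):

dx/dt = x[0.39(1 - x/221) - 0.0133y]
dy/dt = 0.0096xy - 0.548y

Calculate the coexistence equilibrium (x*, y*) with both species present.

x* ≈ 57.1, y* ≈ 21.7

From dy/dt = 0 with y > 0: 0.0096x* = 0.548, so x* = 57.1.
Substitute into dx/dt = 0: 0.39(1 - 57.1/221) = 0.0133y*.
The bracket is 0.742, giving y* = 0.289/0.0133 = 21.7.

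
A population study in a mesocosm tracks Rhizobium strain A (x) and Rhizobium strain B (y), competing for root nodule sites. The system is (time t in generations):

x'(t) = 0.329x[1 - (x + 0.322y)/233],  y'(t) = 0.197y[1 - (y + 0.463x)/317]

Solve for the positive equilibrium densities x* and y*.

Setting both brackets to zero gives the nullclines x + 0.322y = 233 and 0.463x + y = 317.
Substituting y = 317 - 0.463x into the first: x(1 - 0.322·0.463) = 233 - 0.322·317.
So x* = 131/0.851 = 154, and then y* = 317 - 0.463·154 = 246.

x* ≈ 154, y* ≈ 246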